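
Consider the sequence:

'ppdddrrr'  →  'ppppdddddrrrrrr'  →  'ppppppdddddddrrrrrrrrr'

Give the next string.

Term n consists of 2n p's, followed by 2n+1 d's, followed by 3n r's (n = 1, 2, …).
Setting n = 4 gives 8, 9, 12 characters in each block.

ppppppppdddddddddrrrrrrrrrrrr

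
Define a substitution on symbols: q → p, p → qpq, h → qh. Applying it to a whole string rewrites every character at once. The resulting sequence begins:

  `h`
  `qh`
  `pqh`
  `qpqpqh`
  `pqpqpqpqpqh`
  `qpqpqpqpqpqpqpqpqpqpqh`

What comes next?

pqpqpqpqpqpqpqpqpqpqpqpqpqpqpqpqpqpqpqpqpqh

Applying the rule to each of the 22 symbols of qpqpqpqpqpqpqpqpqpqpqh gives the pieces p qpq p qpq p qpq p qpq p qpq p qpq p qpq p qpq p qpq p qpq p qh, which concatenate to the answer.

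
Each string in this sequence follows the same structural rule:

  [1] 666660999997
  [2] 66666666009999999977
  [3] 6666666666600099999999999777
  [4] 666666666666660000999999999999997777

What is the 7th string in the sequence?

666666666666666666666660000000999999999999999999999997777777

The n-th term is 3n+2 6's then n 0's then 3n+2 9's then n 7's (n = 1, 2, …).
At n = 7 the blocks have lengths 23, 7, 23, 7.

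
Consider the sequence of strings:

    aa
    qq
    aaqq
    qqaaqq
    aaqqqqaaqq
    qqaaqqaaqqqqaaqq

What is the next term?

This is a Fibonacci-style word recurrence s(k) = s(k−2)·s(k−1): e.g. aa·qq = aaqq.
Continuing: aaqqqqaaqq · qqaaqqaaqqqqaaqq gives term 7.

aaqqqqaaqqqqaaqqaaqqqqaaqq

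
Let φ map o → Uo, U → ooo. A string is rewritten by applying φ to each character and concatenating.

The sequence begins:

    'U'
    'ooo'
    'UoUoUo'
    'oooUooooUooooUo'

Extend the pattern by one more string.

φ(oooUooooUooooUo) expands symbol-by-symbol to Uo Uo Uo ooo Uo Uo Uo Uo ooo Uo Uo Uo Uo ooo Uo; joining the 15 pieces gives the next term.

UoUoUooooUoUoUoUooooUoUoUoUooooUo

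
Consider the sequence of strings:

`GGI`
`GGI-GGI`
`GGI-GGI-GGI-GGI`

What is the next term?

Each string is two copies of the previous one joined by '-'.
So the next term is two copies of GGI-GGI-GGI-GGI with '-' between the halves.

GGI-GGI-GGI-GGI-GGI-GGI-GGI-GGI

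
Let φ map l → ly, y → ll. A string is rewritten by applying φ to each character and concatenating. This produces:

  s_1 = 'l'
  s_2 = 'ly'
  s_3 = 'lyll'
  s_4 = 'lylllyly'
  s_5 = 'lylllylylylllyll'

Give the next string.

Applying the rule to each of the 16 symbols of lylllylylylllyll gives the pieces ly ll ly ly ly ll ly ll ly ll ly ly ly ll ly ly, which concatenate to the answer.

lylllylylylllylllylllylylylllyly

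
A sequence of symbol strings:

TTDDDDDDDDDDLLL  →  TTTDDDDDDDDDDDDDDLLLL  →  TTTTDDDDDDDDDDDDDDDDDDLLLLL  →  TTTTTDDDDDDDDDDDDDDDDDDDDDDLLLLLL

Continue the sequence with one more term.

Term n consists of n T's, followed by 4n+2 D's, followed by n+1 L's, where the shown terms are n = 2, 3, 4, 5.
At n = 6 the blocks have lengths 6, 26, 7.

TTTTTTDDDDDDDDDDDDDDDDDDDDDDDDDDLLLLLLL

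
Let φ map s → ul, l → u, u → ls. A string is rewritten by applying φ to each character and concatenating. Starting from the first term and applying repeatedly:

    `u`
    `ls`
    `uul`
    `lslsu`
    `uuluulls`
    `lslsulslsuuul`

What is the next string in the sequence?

Applying the rule to each of the 13 symbols of lslsulslsuuul gives the pieces u ul u ul ls u ul u ul ls ls ls u, which concatenate to the answer.

uuluullsuuluullslslsu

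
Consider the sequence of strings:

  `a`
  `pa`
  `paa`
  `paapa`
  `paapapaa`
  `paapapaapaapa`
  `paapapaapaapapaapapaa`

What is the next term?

This is a Fibonacci-style word recurrence s(k) = s(k−1)·s(k−2): e.g. pa·a = paa.
Continuing: paapapaapaapapaapapaa · paapapaapaapa gives term 8.

paapapaapaapapaapapaapaapapaapaapa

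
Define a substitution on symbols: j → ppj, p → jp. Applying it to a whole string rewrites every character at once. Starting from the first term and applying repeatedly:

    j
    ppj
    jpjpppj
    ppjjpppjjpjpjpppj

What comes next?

jpjpppjppjjpjpjpppjppjjpppjjpppjjpjpjpppj

φ(ppjjpppjjpjpjpppj) expands symbol-by-symbol to jp jp ppj ppj jp jp jp ppj ppj jp ppj jp ppj jp jp jp ppj; joining the 17 pieces gives the next term.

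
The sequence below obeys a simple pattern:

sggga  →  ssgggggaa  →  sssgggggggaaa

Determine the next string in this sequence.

Term n consists of n s's, followed by 2n+1 g's, followed by n a's (n = 1, 2, …).
For the next term, n = 4, so the run lengths are 4, 9, 4.

ssssgggggggggaaaa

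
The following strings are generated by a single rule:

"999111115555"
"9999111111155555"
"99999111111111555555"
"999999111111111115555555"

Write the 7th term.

Term n consists of n 9's, followed by 2n-1 1's, followed by n+1 5's, where the shown terms are n = 3, 4, 5, 6.
For term 7, n = 9, so the run lengths are 9, 17, 10.

999999999111111111111111115555555555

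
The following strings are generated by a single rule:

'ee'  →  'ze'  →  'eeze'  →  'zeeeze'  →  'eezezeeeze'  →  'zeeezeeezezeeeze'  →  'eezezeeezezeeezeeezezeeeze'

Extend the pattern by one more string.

Each term (from the third on) is the two preceding terms concatenated in order: term 3 = ee·ze = eeze.
So term 8 is zeeezeeezezeeeze·eezezeeezezeeezeeezezeeeze.

zeeezeeezezeeezeeezezeeezezeeezeeezezeeeze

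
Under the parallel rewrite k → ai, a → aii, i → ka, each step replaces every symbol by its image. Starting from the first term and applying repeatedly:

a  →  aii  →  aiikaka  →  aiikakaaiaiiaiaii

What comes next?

aiikakaaiaiiaiaiiaiikaaiikakaaiikaaiikaka

Applying the rule to each of the 17 symbols of aiikakaaiaiiaiaii gives the pieces aii ka ka ai aii ai aii aii ka aii ka ka aii ka aii ka ka, which concatenate to the answer.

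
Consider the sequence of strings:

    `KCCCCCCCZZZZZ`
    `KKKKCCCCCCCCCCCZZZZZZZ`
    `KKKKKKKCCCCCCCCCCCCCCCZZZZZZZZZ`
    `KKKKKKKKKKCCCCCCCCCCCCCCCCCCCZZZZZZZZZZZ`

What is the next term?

KKKKKKKKKKKKKCCCCCCCCCCCCCCCCCCCCCCCZZZZZZZZZZZZZ

Term n consists of 3n-2 K's, followed by 4n+3 C's, followed by 2n+3 Z's (n = 1, 2, …).
At n = 5 the blocks have lengths 13, 23, 13.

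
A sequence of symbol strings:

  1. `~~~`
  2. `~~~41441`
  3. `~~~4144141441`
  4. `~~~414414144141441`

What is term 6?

Each term is the previous one with 41441 appended.
From ~~~414414144141441, 2 further steps: ~~~414414144141441 → ~~~41441414414144141441 → (answer).

~~~4144141441414414144141441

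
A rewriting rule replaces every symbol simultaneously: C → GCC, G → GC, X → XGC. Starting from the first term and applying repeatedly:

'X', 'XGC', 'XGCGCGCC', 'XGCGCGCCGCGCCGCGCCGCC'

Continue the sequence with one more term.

Rewriting the 21 symbols of XGCGCGCCGCGCCGCGCCGCC one by one yields XGC GC GCC GC GCC GC GCC GCC GC GCC GC GCC GCC GC GCC GC GCC GCC GC GCC GCC; concatenated:

XGCGCGCCGCGCCGCGCCGCCGCGCCGCGCCGCCGCGCCGCGCCGCCGCGCCGCC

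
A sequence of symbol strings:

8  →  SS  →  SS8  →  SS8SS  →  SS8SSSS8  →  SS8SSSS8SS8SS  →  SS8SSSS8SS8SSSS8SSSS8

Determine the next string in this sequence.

This is a Fibonacci-style word recurrence s(k) = s(k−1)·s(k−2): e.g. SS·8 = SS8.
So term 8 is SS8SSSS8SS8SSSS8SSSS8·SS8SSSS8SS8SS.

SS8SSSS8SS8SSSS8SSSS8SS8SSSS8SS8SS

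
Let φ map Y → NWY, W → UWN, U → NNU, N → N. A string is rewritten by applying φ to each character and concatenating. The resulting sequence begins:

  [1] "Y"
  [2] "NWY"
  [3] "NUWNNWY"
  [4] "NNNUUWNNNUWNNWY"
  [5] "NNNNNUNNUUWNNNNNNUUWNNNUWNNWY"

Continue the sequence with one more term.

NNNNNNNUNNNNUNNUUWNNNNNNNNNUNNUUWNNNNNNUUWNNNUWNNWY

φ(NNNNNUNNUUWNNNNNNUUWNNNUWNNWY) expands symbol-by-symbol to N N N N N NNU N N NNU NNU UWN N N N N N N NNU NNU UWN N N N NNU UWN N N UWN NWY; joining the 29 pieces gives the next term.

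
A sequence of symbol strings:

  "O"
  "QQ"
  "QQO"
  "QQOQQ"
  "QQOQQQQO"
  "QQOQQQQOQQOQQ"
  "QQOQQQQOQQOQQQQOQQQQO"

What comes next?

QQOQQQQOQQOQQQQOQQQQOQQOQQQQOQQOQQ

From term 3 onward, concatenate the last term with the second-to-last: QQ·O = QQO, QQO·QQ = QQOQQ, …
Continuing: QQOQQQQOQQOQQQQOQQQQO · QQOQQQQOQQOQQ gives term 8.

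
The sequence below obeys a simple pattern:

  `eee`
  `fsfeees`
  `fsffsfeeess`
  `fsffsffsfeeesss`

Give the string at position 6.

Every step adds fsf to the front and s to the end of the previous string.
From fsffsffsfeeesss, 2 further steps: fsffsffsfeeesss → fsffsffsffsfeeessss → (answer).

fsffsffsffsffsfeeesssss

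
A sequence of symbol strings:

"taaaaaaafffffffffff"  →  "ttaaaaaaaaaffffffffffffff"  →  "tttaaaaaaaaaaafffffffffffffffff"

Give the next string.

Reading off run lengths: t runs 1, 2, 3; a runs 7, 9, 11; f runs 11, 14, 17 — each is linear in n, where the shown terms are n = 3, 4, 5.
Setting n = 6 gives 4, 13, 20 characters in each block.

ttttaaaaaaaaaaaaaffffffffffffffffffff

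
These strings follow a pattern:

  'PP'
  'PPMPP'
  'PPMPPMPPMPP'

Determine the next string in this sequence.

Each string is two copies of the previous one joined by 'M'.
So the next term is two copies of PPMPPMPPMPP with 'M' between the halves.

PPMPPMPPMPPMPPMPPMPPMPP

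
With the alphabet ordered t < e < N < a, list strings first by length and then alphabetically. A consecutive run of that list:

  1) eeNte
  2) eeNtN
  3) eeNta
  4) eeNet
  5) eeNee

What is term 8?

eeNNt

Continuing the enumeration 3 steps past eeNee: eeNee → eeNeN → eeNea → (answer).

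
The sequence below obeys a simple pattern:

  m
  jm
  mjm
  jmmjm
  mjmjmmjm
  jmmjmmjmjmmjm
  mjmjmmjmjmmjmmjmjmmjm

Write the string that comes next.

jmmjmmjmjmmjmmjmjmmjmjmmjmmjmjmmjm

From term 3 onward, concatenate the second-to-last term with the last: m·jm = mjm, jm·mjm = jmmjm, …
Continuing: jmmjmmjmjmmjm · mjmjmmjmjmmjmmjmjmmjm gives term 8.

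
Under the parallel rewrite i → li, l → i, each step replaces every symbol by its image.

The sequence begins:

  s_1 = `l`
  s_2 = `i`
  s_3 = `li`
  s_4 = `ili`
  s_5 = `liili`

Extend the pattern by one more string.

ililiili

Expanding liili: l→i, i→li, i→li, l→i, i→li. Concatenated: i li li i li.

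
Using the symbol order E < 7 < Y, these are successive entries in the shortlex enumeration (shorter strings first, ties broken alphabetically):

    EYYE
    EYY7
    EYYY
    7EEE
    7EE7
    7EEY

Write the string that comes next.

7E7E

Find the rightmost character of 7EEY below Y, bump it to the next letter, and reset everything to its right to E.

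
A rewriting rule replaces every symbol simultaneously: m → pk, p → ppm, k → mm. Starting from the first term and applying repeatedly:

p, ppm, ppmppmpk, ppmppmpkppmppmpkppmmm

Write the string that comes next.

ppmppmpkppmppmpkppmmmppmppmpkppmppmpkppmmmppmppmpkpkpk

Applying the rule to each of the 21 symbols of ppmppmpkppmppmpkppmmm gives the pieces ppm ppm pk ppm ppm pk ppm mm ppm ppm pk ppm ppm pk ppm mm ppm ppm pk pk pk, which concatenate to the answer.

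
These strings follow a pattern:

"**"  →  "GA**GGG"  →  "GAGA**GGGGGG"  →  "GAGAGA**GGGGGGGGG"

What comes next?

s(k+1) = GA·s(k)·GGG, so each term gains GA as a prefix and GGG as a suffix.
So the next term is GA·GAGAGA**GGGGGGGGG·GGG.

GAGAGAGA**GGGGGGGGGGGG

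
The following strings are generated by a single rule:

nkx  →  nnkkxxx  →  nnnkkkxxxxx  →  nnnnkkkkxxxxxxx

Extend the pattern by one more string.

The n-th term is n n's then n k's then 2n-1 x's (n = 1, 2, …).
At n = 5 the blocks have lengths 5, 5, 9.

nnnnnkkkkkxxxxxxxxx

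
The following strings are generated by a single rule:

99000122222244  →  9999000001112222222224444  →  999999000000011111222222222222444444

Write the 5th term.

9999999999000000000001111111112222222222222222224444444444

Each string has the form 9^{2n} 0^{2n+1} 1^{2n-1} 2^{3n+3} 4^{2n} (n = 1, 2, …).
Setting n = 5 gives 10, 11, 9, 18, 10 characters in each block.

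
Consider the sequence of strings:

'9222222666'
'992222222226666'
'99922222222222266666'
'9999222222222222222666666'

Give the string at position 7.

9999999222222222222222222222222666666666

The n-th term is n-1 9's then 3n 2's then n+1 6's, where the shown terms are n = 2, 3, 4, 5.
At n = 8 the blocks have lengths 7, 24, 9.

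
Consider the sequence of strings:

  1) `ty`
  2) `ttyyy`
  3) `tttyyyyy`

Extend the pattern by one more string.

ttttyyyyyyy

The n-th term is n t's then 2n-1 y's (n = 1, 2, …).
For the next term, n = 4, so the run lengths are 4, 7.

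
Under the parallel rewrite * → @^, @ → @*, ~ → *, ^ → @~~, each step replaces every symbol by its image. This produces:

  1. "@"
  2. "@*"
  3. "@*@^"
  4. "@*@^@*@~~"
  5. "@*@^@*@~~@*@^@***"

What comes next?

@*@^@*@~~@*@^@***@*@^@*@~~@*@^@^@^

Applying the rule to each of the 17 symbols of @*@^@*@~~@*@^@*** gives the pieces @* @^ @* @~~ @* @^ @* * * @* @^ @* @~~ @* @^ @^ @^, which concatenate to the answer.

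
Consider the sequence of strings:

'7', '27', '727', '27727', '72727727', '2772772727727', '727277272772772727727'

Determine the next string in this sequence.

2772772727727727277272772772727727

From term 3 onward, concatenate the second-to-last term with the last: 7·27 = 727, 27·727 = 27727, …
Continuing: 2772772727727 · 727277272772772727727 gives term 8.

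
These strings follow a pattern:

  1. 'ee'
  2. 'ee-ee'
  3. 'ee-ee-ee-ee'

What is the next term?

Every step duplicates the string with '-' between the halves.
So the next term is two copies of ee-ee-ee-ee with '-' between the halves.

ee-ee-ee-ee-ee-ee-ee-ee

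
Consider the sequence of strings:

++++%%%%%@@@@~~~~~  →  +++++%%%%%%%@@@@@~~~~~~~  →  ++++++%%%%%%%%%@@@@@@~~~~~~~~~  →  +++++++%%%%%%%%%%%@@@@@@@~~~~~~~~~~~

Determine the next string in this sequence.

++++++++%%%%%%%%%%%%%@@@@@@@@~~~~~~~~~~~~~

The n-th term is n+1 +'s then 2n-1 %'s then n+1 @'s then 2n-1 ~'s, where the shown terms are n = 3, 4, 5, 6.
At n = 7 the blocks have lengths 8, 13, 8, 13.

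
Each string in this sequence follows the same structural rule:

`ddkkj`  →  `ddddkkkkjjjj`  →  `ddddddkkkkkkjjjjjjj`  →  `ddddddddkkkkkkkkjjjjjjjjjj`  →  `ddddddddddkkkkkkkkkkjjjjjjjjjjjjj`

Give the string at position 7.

Reading off run lengths: d runs 2, 4, 6, 8, 10; k runs 2, 4, 6, 8, 10; j runs 1, 4, 7, 10, 13 — each is linear in n (n = 1, 2, …).
Setting n = 7 gives 14, 14, 19 characters in each block.

ddddddddddddddkkkkkkkkkkkkkkjjjjjjjjjjjjjjjjjjj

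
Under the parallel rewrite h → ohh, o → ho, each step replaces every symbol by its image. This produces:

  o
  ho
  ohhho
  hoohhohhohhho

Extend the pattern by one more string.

ohhhohoohhohhhoohhohhhoohhohhohhho

Applying the rule to each of the 13 symbols of hoohhohhohhho gives the pieces ohh ho ho ohh ohh ho ohh ohh ho ohh ohh ohh ho, which concatenate to the answer.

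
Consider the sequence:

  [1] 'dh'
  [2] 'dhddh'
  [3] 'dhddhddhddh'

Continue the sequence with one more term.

s(k+1) = s(k)·d·s(k) — each term doubles the last with 'd' between the halves.
Doubling dhddhddhddh with 'd' between the halves:

dhddhddhddhddhddhddhddh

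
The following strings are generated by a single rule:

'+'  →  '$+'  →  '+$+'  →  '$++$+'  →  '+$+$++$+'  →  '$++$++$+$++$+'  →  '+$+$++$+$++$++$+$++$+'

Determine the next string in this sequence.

Each term (from the third on) is the two preceding terms concatenated in order: term 3 = +·$+ = +$+.
Continuing: $++$++$+$++$+ · +$+$++$+$++$++$+$++$+ gives term 8.

$++$++$+$++$++$+$++$+$++$++$+$++$+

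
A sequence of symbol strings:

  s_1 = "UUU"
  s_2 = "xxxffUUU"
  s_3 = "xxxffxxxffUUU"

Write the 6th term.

Every step adds xxxff at the front: s(k+1) = xxxff·s(k).
From xxxffxxxffUUU, 3 further steps: xxxffxxxffUUU → xxxffxxxffxxxffUUU → xxxffxxxffxxxffxxxffUUU → (answer).

xxxffxxxffxxxffxxxffxxxffUUU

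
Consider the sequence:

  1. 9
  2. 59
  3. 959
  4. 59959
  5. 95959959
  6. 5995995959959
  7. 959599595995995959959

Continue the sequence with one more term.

Each term (from the third on) is the two preceding terms concatenated in order: term 3 = 9·59 = 959.
The next term joins 5995995959959 and 959599595995995959959.

5995995959959959599595995995959959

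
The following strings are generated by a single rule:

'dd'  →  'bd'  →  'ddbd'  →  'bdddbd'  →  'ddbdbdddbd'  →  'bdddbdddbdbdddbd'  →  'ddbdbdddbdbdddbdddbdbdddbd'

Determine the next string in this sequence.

From term 3 onward, concatenate the second-to-last term with the last: dd·bd = ddbd, bd·ddbd = bdddbd, …
The next term joins bdddbdddbdbdddbd and ddbdbdddbdbdddbdddbdbdddbd.

bdddbdddbdbdddbdddbdbdddbdbdddbdddbdbdddbd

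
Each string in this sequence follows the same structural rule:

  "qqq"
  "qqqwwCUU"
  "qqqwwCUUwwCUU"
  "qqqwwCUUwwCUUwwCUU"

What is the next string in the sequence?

Each term is the previous one with wwCUU appended.
So the next term is qqqwwCUUwwCUUwwCUU·wwCUU.

qqqwwCUUwwCUUwwCUUwwCUU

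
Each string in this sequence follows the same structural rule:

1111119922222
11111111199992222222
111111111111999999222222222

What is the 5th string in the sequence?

11111111111111111199999999992222222222222

Term n consists of 3n+3 1's, followed by 2n 9's, followed by 2n+3 2's (n = 1, 2, …).
At n = 5 the blocks have lengths 18, 10, 13.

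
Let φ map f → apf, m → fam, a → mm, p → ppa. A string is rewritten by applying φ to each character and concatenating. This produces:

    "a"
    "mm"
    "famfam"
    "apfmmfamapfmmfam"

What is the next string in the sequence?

Replace each of the 16 characters of apfmmfamapfmmfam in place — mm ppa apf fam fam apf mm fam mm ppa apf fam fam apf mm fam — and concatenate.

mmppaapffamfamapfmmfammmppaapffamfamapfmmfam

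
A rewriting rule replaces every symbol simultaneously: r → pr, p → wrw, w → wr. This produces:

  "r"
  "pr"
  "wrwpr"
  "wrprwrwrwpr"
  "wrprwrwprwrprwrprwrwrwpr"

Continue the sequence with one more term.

φ(wrprwrwprwrprwrprwrwrwpr) expands symbol-by-symbol to wr pr wrw pr wr pr wr wrw pr wr pr wrw pr wr pr wrw pr wr pr wr pr wr wrw pr; joining the 24 pieces gives the next term.

wrprwrwprwrprwrwrwprwrprwrwprwrprwrwprwrprwrprwrwrwpr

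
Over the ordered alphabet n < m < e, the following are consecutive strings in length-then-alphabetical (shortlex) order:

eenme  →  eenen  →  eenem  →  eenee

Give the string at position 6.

eemnm

Continuing the enumeration 2 steps past eenee: eenee → eemnn → (answer).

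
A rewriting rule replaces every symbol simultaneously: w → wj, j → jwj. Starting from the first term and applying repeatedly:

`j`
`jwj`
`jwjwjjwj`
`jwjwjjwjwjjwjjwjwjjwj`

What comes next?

jwjwjjwjwjjwjjwjwjjwjwjjwjjwjwjjwjjwjwjjwjwjjwjjwjwjjwj

Replace each of the 21 characters of jwjwjjwjwjjwjjwjwjjwj in place — jwj wj jwj wj jwj jwj wj jwj wj jwj jwj wj jwj jwj wj jwj wj jwj jwj wj jwj — and concatenate.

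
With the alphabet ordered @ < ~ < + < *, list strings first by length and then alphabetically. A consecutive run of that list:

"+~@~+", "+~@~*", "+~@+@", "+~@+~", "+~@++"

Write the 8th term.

+~@*~

Stepping forward 3 times from +~@++: +~@++ → +~@+* → +~@*@, then the target.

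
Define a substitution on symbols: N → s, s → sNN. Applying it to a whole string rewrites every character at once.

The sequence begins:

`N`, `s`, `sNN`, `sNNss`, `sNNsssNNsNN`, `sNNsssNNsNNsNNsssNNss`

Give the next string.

Applying the rule to each of the 21 symbols of sNNsssNNsNNsNNsssNNss gives the pieces sNN s s sNN sNN sNN s s sNN s s sNN s s sNN sNN sNN s s sNN sNN, which concatenate to the answer.

sNNsssNNsNNsNNsssNNsssNNsssNNsNNsNNsssNNsNN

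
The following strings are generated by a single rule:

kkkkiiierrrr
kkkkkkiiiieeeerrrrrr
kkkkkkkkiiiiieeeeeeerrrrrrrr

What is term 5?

Term n consists of 2n+2 k's, followed by n+2 i's, followed by 3n-2 e's, followed by 2n+2 r's (n = 1, 2, …).
Setting n = 5 gives 12, 7, 13, 12 characters in each block.

kkkkkkkkkkkkiiiiiiieeeeeeeeeeeeerrrrrrrrrrrr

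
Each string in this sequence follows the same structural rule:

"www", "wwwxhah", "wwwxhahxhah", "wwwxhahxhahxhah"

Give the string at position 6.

Every step adds xhah to the end: s(k+1) = s(k)·xhah.
From wwwxhahxhahxhah, 2 further steps: wwwxhahxhahxhah → wwwxhahxhahxhahxhah → (answer).

wwwxhahxhahxhahxhahxhah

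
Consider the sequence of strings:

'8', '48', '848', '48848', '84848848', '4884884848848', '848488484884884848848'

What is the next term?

4884884848848848488484884884848848

This is a Fibonacci-style word recurrence s(k) = s(k−2)·s(k−1): e.g. 8·48 = 848.
Continuing: 4884884848848 · 848488484884884848848 gives term 8.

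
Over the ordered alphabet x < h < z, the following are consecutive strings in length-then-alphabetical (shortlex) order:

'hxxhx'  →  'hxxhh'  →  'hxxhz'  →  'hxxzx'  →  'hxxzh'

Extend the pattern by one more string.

hxxzz

Treat hxxzh as a base-3 numeral over the given alphabet and add one, carrying through any trailing z's.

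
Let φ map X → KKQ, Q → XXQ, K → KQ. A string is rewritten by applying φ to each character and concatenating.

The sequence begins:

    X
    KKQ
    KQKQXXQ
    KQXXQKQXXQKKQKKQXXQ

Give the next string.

Replace each of the 19 characters of KQXXQKQXXQKKQKKQXXQ in place — KQ XXQ KKQ KKQ XXQ KQ XXQ KKQ KKQ XXQ KQ KQ XXQ KQ KQ XXQ KKQ KKQ XXQ — and concatenate.

KQXXQKKQKKQXXQKQXXQKKQKKQXXQKQKQXXQKQKQXXQKKQKKQXXQ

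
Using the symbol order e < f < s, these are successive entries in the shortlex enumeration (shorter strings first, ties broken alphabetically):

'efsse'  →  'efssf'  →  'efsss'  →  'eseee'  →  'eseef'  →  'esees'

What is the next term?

Find the rightmost character of esees below s, bump it to the next letter, and reset everything to its right to e.

esefe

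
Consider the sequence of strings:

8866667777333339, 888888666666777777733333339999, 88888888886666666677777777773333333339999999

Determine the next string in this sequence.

8888888888888866666666667777777777777333333333339999999999

Each string has the form 8^{4n-2} 6^{2n+2} 7^{3n+1} 3^{2n+3} 9^{3n-2} (n = 1, 2, …).
For the next term, n = 4, so the run lengths are 14, 10, 13, 11, 10.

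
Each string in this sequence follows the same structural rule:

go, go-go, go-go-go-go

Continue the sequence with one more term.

go-go-go-go-go-go-go-go

Every step duplicates the string with '-' between the halves.
So the next term is two copies of go-go-go-go with '-' between the halves.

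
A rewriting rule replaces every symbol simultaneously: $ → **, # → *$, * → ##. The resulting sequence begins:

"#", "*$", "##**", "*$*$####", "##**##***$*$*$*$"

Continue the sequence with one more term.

φ(##**##***$*$*$*$) expands symbol-by-symbol to *$ *$ ## ## *$ *$ ## ## ## ** ## ** ## ** ## **; joining the 16 pieces gives the next term.

*$*$####*$*$######**##**##**##**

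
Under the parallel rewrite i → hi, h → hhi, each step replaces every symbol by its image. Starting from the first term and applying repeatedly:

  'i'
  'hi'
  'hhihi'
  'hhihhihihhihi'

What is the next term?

Replace each of the 13 characters of hhihhihihhihi in place — hhi hhi hi hhi hhi hi hhi hi hhi hhi hi hhi hi — and concatenate.

hhihhihihhihhihihhihihhihhihihhihi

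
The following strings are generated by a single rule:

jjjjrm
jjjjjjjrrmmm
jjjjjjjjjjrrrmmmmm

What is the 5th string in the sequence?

jjjjjjjjjjjjjjjjrrrrrmmmmmmmmm

Reading off run lengths: j runs 4, 7, 10; r runs 1, 2, 3; m runs 1, 3, 5 — each is linear in n (n = 1, 2, …).
At n = 5 the blocks have lengths 16, 5, 9.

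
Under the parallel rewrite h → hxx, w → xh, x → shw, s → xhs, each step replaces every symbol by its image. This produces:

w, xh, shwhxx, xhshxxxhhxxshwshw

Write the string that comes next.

Replace each of the 17 characters of xhshxxxhhxxshwshw in place — shw hxx xhs hxx shw shw shw hxx hxx shw shw xhs hxx xh xhs hxx xh — and concatenate.

shwhxxxhshxxshwshwshwhxxhxxshwshwxhshxxxhxhshxxxh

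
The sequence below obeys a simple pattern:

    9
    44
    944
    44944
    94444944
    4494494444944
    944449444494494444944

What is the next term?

4494494444944944449444494494444944

This is a Fibonacci-style word recurrence s(k) = s(k−2)·s(k−1): e.g. 9·44 = 944.
So term 8 is 4494494444944·944449444494494444944.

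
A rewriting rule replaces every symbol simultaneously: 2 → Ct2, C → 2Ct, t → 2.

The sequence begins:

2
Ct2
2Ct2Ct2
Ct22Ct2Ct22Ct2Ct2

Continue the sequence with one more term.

φ(Ct22Ct2Ct22Ct2Ct2) expands symbol-by-symbol to 2Ct 2 Ct2 Ct2 2Ct 2 Ct2 2Ct 2 Ct2 Ct2 2Ct 2 Ct2 2Ct 2 Ct2; joining the 17 pieces gives the next term.

2Ct2Ct2Ct22Ct2Ct22Ct2Ct2Ct22Ct2Ct22Ct2Ct2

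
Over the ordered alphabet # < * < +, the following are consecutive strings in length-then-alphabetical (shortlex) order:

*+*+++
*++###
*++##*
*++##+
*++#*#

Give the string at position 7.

*++#*+

Stepping forward 2 times from *++#*#: *++#*# → *++#**, then the target.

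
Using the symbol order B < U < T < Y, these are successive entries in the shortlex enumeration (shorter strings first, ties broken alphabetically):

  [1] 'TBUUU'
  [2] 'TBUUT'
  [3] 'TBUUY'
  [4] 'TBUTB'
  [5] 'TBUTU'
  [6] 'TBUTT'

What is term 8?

Stepping forward 2 times from TBUTT: TBUTT → TBUTY, then the target.

TBUYB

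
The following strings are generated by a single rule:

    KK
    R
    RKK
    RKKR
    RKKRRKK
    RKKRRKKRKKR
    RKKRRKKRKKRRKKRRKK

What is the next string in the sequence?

RKKRRKKRKKRRKKRRKKRKKRRKKRKKR

From term 3 onward, concatenate the last term with the second-to-last: R·KK = RKK, RKK·R = RKKR, …
So term 8 is RKKRRKKRKKRRKKRRKK·RKKRRKKRKKR.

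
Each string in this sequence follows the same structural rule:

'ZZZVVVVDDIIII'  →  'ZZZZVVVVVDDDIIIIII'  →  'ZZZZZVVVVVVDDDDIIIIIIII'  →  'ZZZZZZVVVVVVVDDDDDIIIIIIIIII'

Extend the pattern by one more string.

ZZZZZZZVVVVVVVVDDDDDDIIIIIIIIIIII

The n-th term is n+1 Z's then n+2 V's then n D's then 2n I's, where the shown terms are n = 2, 3, 4, 5.
Setting n = 6 gives 7, 8, 6, 12 characters in each block.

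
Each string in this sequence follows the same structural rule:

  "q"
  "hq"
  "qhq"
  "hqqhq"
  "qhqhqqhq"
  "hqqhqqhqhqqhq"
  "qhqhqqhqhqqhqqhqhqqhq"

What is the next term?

hqqhqqhqhqqhqqhqhqqhqhqqhqqhqhqqhq

From term 3 onward, concatenate the second-to-last term with the last: q·hq = qhq, hq·qhq = hqqhq, …
So term 8 is hqqhqqhqhqqhq·qhqhqqhqhqqhqqhqhqqhq.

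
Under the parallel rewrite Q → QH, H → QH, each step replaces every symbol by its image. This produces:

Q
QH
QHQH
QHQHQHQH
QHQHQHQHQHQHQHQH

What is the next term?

Replace each of the 16 characters of QHQHQHQHQHQHQHQH in place — QH QH QH QH QH QH QH QH QH QH QH QH QH QH QH QH — and concatenate.

QHQHQHQHQHQHQHQHQHQHQHQHQHQHQHQH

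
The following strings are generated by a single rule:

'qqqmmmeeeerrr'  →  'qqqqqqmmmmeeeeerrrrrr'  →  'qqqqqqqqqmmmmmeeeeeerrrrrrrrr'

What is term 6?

The n-th term is 3n q's then n+2 m's then n+3 e's then 3n r's (n = 1, 2, …).
At n = 6 the blocks have lengths 18, 8, 9, 18.

qqqqqqqqqqqqqqqqqqmmmmmmmmeeeeeeeeerrrrrrrrrrrrrrrrrr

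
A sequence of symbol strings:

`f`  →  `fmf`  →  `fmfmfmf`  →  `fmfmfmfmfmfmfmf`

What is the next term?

Every step duplicates the string with 'm' between the halves.
One more doubling of fmfmfmfmfmfmfmf gives the answer.

fmfmfmfmfmfmfmfmfmfmfmfmfmfmfmf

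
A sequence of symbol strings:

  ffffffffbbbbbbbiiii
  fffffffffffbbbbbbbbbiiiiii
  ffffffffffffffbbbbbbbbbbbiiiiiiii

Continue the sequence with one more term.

fffffffffffffffffbbbbbbbbbbbbbiiiiiiiiii

Each string has the form f^{3n+2} b^{2n+3} i^{2n}, where the shown terms are n = 2, 3, 4.
For the next term, n = 5, so the run lengths are 17, 13, 10.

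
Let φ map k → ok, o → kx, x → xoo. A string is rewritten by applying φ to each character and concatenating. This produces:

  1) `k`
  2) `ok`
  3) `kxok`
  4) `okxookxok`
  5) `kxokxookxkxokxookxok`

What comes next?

Rewriting the 20 symbols of kxokxookxkxokxookxok one by one yields ok xoo kx ok xoo kx kx ok xoo ok xoo kx ok xoo kx kx ok xoo kx ok; concatenated:

okxookxokxookxkxokxoookxookxokxookxkxokxookxok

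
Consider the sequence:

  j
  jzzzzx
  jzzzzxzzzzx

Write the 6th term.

The strings grow by a fixed suffix zzzzx each time.
From jzzzzxzzzzx, 3 further steps: jzzzzxzzzzx → jzzzzxzzzzxzzzzx → jzzzzxzzzzxzzzzxzzzzx → (answer).

jzzzzxzzzzxzzzzxzzzzxzzzzx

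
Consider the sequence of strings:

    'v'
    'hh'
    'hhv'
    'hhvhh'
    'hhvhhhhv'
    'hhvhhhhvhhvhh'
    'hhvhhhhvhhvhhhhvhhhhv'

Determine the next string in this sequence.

This is a Fibonacci-style word recurrence s(k) = s(k−1)·s(k−2): e.g. hh·v = hhv.
Continuing: hhvhhhhvhhvhhhhvhhhhv · hhvhhhhvhhvhh gives term 8.

hhvhhhhvhhvhhhhvhhhhvhhvhhhhvhhvhh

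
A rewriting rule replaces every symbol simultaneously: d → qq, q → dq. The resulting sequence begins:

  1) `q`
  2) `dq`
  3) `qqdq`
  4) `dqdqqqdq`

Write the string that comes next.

Apply φ to dqdqqqdq symbol by symbol: d→qq, q→dq, d→qq, q→dq, q→dq, q→dq, d→qq, q→dq; joined: qq dq qq dq dq dq qq dq.

qqdqqqdqdqdqqqdq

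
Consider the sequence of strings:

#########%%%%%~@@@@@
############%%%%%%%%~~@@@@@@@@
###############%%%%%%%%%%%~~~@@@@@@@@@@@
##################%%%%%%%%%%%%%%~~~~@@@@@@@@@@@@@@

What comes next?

Term n consists of 3n+3 #'s, followed by 3n-1 %'s, followed by n-1 ~'s, followed by 3n-1 @'s, where the shown terms are n = 2, 3, 4, 5.
Setting n = 6 gives 21, 17, 5, 17 characters in each block.

#####################%%%%%%%%%%%%%%%%%~~~~~@@@@@@@@@@@@@@@@@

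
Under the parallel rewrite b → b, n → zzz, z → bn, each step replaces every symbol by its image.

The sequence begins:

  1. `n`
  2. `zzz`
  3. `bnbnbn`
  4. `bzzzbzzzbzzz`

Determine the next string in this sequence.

bbnbnbnbbnbnbnbbnbnbn

Apply φ to bzzzbzzzbzzz symbol by symbol: b→b, z→bn, z→bn, z→bn, b→b, z→bn, z→bn, z→bn, b→b, z→bn, z→bn, z→bn; joined: b bn bn bn b bn bn bn b bn bn bn.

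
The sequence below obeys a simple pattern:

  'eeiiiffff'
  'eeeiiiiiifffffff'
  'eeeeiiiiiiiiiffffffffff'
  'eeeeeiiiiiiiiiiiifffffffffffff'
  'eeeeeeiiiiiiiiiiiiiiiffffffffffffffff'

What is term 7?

eeeeeeeeiiiiiiiiiiiiiiiiiiiiiffffffffffffffffffffff

Each string has the form e^{n+1} i^{3n} f^{3n+1} (n = 1, 2, …).
For term 7, n = 7, so the run lengths are 8, 21, 22.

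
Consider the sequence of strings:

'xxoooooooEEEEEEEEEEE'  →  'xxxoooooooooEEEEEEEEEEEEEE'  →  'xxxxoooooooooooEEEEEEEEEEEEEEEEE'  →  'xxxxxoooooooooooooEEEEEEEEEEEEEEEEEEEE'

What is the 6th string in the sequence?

Term n consists of n-1 x's, followed by 2n+1 o's, followed by 3n+2 E's, where the shown terms are n = 3, 4, 5, 6.
Setting n = 8 gives 7, 17, 26 characters in each block.

xxxxxxxoooooooooooooooooEEEEEEEEEEEEEEEEEEEEEEEEEE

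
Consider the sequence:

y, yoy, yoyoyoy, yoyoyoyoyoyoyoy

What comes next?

s(k+1) = s(k)·o·s(k) — each term doubles the last with 'o' between the halves.
So the next term is two copies of yoyoyoyoyoyoyoy with 'o' between the halves.

yoyoyoyoyoyoyoyoyoyoyoyoyoyoyoy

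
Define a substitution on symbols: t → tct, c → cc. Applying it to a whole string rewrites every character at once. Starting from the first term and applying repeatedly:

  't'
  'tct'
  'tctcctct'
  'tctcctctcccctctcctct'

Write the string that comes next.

Rewriting the 20 symbols of tctcctctcccctctcctct one by one yields tct cc tct cc cc tct cc tct cc cc cc cc tct cc tct cc cc tct cc tct; concatenated:

tctcctctcccctctcctctcccccccctctcctctcccctctcctct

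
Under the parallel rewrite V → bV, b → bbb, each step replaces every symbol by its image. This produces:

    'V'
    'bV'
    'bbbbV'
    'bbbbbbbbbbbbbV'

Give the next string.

bbbbbbbbbbbbbbbbbbbbbbbbbbbbbbbbbbbbbbbbV

Replace each of the 14 characters of bbbbbbbbbbbbbV in place — bbb bbb bbb bbb bbb bbb bbb bbb bbb bbb bbb bbb bbb bV — and concatenate.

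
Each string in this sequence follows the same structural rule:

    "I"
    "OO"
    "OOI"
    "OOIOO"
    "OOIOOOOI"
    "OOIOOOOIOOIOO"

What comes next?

From term 3 onward, concatenate the last term with the second-to-last: OO·I = OOI, OOI·OO = OOIOO, …
So term 7 is OOIOOOOIOOIOO·OOIOOOOI.

OOIOOOOIOOIOOOOIOOOOI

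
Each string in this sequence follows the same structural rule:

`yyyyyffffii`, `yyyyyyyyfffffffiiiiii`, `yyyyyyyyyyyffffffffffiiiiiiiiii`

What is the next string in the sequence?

yyyyyyyyyyyyyyfffffffffffffiiiiiiiiiiiiii

Term n consists of 3n+2 y's, followed by 3n+1 f's, followed by 4n-2 i's (n = 1, 2, …).
For the next term, n = 4, so the run lengths are 14, 13, 14.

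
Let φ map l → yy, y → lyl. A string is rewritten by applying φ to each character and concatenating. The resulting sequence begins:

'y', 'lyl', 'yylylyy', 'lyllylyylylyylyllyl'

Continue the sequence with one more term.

Replace each of the 19 characters of lyllylyylylyylyllyl in place — yy lyl yy yy lyl yy lyl lyl yy lyl yy lyl lyl yy lyl yy yy lyl yy — and concatenate.

yylylyyyylylyylyllylyylylyylyllylyylylyyyylylyy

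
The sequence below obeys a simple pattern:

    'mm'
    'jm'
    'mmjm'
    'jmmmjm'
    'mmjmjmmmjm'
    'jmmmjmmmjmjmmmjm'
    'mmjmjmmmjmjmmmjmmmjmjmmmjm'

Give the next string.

jmmmjmmmjmjmmmjmmmjmjmmmjmjmmmjmmmjmjmmmjm

This is a Fibonacci-style word recurrence s(k) = s(k−2)·s(k−1): e.g. mm·jm = mmjm.
The next term joins jmmmjmmmjmjmmmjm and mmjmjmmmjmjmmmjmmmjmjmmmjm.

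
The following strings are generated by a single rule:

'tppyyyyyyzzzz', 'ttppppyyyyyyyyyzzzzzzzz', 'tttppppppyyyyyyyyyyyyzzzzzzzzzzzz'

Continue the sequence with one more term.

ttttppppppppyyyyyyyyyyyyyyyzzzzzzzzzzzzzzzz

Term n consists of n t's, followed by 2n p's, followed by 3n+3 y's, followed by 4n z's (n = 1, 2, …).
Setting n = 4 gives 4, 8, 15, 16 characters in each block.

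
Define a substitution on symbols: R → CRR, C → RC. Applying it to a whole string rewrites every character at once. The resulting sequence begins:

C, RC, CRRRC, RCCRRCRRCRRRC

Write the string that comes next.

CRRRCRCCRRCRRRCCRRCRRRCCRRCRRCRRRC

Applying the rule to each of the 13 symbols of RCCRRCRRCRRRC gives the pieces CRR RC RC CRR CRR RC CRR CRR RC CRR CRR CRR RC, which concatenate to the answer.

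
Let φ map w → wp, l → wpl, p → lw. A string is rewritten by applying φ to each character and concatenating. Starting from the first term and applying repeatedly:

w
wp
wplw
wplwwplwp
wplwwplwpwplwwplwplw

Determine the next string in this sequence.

Rewriting the 20 symbols of wplwwplwpwplwwplwplw one by one yields wp lw wpl wp wp lw wpl wp lw wp lw wpl wp wp lw wpl wp lw wpl wp; concatenated:

wplwwplwpwplwwplwplwwplwwplwpwplwwplwplwwplwp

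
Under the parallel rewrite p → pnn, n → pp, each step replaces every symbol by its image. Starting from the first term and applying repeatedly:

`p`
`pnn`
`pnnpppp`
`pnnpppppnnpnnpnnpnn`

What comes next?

Rewriting the 19 symbols of pnnpppppnnpnnpnnpnn one by one yields pnn pp pp pnn pnn pnn pnn pnn pp pp pnn pp pp pnn pp pp pnn pp pp; concatenated:

pnnpppppnnpnnpnnpnnpnnpppppnnpppppnnpppppnnpppp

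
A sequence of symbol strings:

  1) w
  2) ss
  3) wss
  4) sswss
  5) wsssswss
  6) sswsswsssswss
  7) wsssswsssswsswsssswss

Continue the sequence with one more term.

This is a Fibonacci-style word recurrence s(k) = s(k−2)·s(k−1): e.g. w·ss = wss.
Continuing: sswsswsssswss · wsssswsssswsswsssswss gives term 8.

sswsswsssswsswsssswsssswsswsssswss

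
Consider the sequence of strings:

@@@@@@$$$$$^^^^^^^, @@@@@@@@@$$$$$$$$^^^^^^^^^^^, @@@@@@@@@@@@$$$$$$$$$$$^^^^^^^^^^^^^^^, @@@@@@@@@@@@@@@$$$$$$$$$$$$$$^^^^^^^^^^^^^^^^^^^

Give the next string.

Reading off run lengths: @ runs 6, 9, 12, 15; $ runs 5, 8, 11, 14; ^ runs 7, 11, 15, 19 — each is linear in n (n = 1, 2, …).
At n = 5 the blocks have lengths 18, 17, 23.

@@@@@@@@@@@@@@@@@@$$$$$$$$$$$$$$$$$^^^^^^^^^^^^^^^^^^^^^^^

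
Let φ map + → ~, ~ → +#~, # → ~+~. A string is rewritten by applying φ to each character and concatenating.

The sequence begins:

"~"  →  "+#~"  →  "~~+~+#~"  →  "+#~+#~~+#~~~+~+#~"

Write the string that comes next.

~~+~+#~~~+~+#~+#~~~+~+#~+#~+#~~+#~~~+~+#~

φ(+#~+#~~+#~~~+~+#~) expands symbol-by-symbol to ~ ~+~ +#~ ~ ~+~ +#~ +#~ ~ ~+~ +#~ +#~ +#~ ~ +#~ ~ ~+~ +#~; joining the 17 pieces gives the next term.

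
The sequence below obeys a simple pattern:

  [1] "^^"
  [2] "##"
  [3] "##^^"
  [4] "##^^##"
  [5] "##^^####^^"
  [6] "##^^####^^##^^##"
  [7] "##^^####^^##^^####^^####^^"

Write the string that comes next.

##^^####^^##^^####^^####^^##^^####^^##^^##

Each term (from the third on) is the previous term followed by the one before it: term 3 = ##·^^ = ##^^.
Continuing: ##^^####^^##^^####^^####^^ · ##^^####^^##^^## gives term 8.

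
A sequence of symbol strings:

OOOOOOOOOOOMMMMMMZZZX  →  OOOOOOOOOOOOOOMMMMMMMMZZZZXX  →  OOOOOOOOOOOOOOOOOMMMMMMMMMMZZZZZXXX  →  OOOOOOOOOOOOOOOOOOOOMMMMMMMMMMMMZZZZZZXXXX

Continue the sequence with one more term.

Term n consists of 3n+2 O's, followed by 2n M's, followed by n Z's, followed by n-2 X's, where the shown terms are n = 3, 4, 5, 6.
At n = 7 the blocks have lengths 23, 14, 7, 5.

OOOOOOOOOOOOOOOOOOOOOOOMMMMMMMMMMMMMMZZZZZZZXXXXX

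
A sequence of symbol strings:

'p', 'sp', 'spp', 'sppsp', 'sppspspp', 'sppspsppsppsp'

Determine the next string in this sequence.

This is a Fibonacci-style word recurrence s(k) = s(k−1)·s(k−2): e.g. sp·p = spp.
The next term joins sppspsppsppsp and sppspspp.

sppspsppsppspsppspspp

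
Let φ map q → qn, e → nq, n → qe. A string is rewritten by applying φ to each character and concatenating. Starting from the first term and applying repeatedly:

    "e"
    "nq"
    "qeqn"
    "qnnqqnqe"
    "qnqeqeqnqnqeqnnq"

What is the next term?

qnqeqnnqqnnqqnqeqnqeqnnqqnqeqeqn

φ(qnqeqeqnqnqeqnnq) expands symbol-by-symbol to qn qe qn nq qn nq qn qe qn qe qn nq qn qe qe qn; joining the 16 pieces gives the next term.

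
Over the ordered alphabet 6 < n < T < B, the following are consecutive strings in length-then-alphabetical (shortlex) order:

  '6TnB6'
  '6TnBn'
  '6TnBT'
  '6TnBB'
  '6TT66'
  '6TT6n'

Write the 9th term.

Continuing the enumeration 3 steps past 6TT6n: 6TT6n → 6TT6T → 6TT6B → (answer).

6TTn6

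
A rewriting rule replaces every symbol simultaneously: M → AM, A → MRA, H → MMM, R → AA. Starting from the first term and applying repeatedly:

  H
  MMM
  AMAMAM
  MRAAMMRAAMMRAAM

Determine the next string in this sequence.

Rewriting the 15 symbols of MRAAMMRAAMMRAAM one by one yields AM AA MRA MRA AM AM AA MRA MRA AM AM AA MRA MRA AM; concatenated:

AMAAMRAMRAAMAMAAMRAMRAAMAMAAMRAMRAAM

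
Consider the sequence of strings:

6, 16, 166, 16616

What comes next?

This is a Fibonacci-style word recurrence s(k) = s(k−1)·s(k−2): e.g. 16·6 = 166.
So term 5 is 16616·166.

16616166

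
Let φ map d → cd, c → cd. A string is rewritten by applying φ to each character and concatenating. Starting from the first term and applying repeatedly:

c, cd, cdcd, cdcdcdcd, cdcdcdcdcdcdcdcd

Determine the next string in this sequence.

Replace each of the 16 characters of cdcdcdcdcdcdcdcd in place — cd cd cd cd cd cd cd cd cd cd cd cd cd cd cd cd — and concatenate.

cdcdcdcdcdcdcdcdcdcdcdcdcdcdcdcd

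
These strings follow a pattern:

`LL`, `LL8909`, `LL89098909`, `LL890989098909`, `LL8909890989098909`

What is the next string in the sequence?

The strings grow by a fixed suffix 8909 each time.
Applying this once more to LL8909890989098909:

LL89098909890989098909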